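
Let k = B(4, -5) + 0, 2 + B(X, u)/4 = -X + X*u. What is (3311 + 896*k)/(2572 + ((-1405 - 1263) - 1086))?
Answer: 89873/1182 ≈ 76.035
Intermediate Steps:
B(X, u) = -8 - 4*X + 4*X*u (B(X, u) = -8 + 4*(-X + X*u) = -8 + (-4*X + 4*X*u) = -8 - 4*X + 4*X*u)
k = -104 (k = (-8 - 4*4 + 4*4*(-5)) + 0 = (-8 - 16 - 80) + 0 = -104 + 0 = -104)
(3311 + 896*k)/(2572 + ((-1405 - 1263) - 1086)) = (3311 + 896*(-104))/(2572 + ((-1405 - 1263) - 1086)) = (3311 - 93184)/(2572 + (-2668 - 1086)) = -89873/(2572 - 3754) = -89873/(-1182) = -89873*(-1/1182) = 89873/1182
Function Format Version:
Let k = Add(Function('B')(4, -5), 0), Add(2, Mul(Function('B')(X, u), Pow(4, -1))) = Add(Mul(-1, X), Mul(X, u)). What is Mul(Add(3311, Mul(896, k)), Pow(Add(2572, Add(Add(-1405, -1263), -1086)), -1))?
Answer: Rational(89873, 1182) ≈ 76.035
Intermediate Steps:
Function('B')(X, u) = Add(-8, Mul(-4, X), Mul(4, X, u)) (Function('B')(X, u) = Add(-8, Mul(4, Add(Mul(-1, X), Mul(X, u)))) = Add(-8, Add(Mul(-4, X), Mul(4, X, u))) = Add(-8, Mul(-4, X), Mul(4, X, u)))
k = -104 (k = Add(Add(-8, Mul(-4, 4), Mul(4, 4, -5)), 0) = Add(Add(-8, -16, -80), 0) = Add(-104, 0) = -104)
Mul(Add(3311, Mul(896, k)), Pow(Add(2572, Add(Add(-1405, -1263), -1086)), -1)) = Mul(Add(3311, Mul(896, -104)), Pow(Add(2572, Add(Add(-1405, -1263), -1086)), -1)) = Mul(Add(3311, -93184), Pow(Add(2572, Add(-2668, -1086)), -1)) = Mul(-89873, Pow(Add(2572, -3754), -1)) = Mul(-89873, Pow(-1182, -1)) = Mul(-89873, Rational(-1, 1182)) = Rational(89873, 1182)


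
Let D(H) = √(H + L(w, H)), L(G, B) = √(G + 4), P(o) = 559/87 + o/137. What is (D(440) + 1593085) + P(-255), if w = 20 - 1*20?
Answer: 18988034513/11919 + √442 ≈ 1.5931e+6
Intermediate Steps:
P(o) = 559/87 + o/137 (P(o) = 559*(1/87) + o*(1/137) = 559/87 + o/137)
w = 0 (w = 20 - 20 = 0)
L(G, B) = √(4 + G)
D(H) = √(2 + H) (D(H) = √(H + √(4 + 0)) = √(H + √4) = √(H + 2) = √(2 + H))
(D(440) + 1593085) + P(-255) = (√(2 + 440) + 1593085) + (559/87 + (1/137)*(-255)) = (√442 + 1593085) + (559/87 - 255/137) = (1593085 + √442) + 54398/11919 = 18988034513/11919 + √442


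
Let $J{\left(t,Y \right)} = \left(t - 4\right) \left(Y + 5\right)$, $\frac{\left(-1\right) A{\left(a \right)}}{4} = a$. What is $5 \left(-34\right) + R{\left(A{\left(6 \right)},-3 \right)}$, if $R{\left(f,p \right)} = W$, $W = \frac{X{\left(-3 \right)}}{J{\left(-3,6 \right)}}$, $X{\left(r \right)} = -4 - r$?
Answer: $- \frac{13089}{77} \approx -169.99$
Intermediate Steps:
$A{\left(a \right)} = - 4 a$
$J{\left(t,Y \right)} = \left(-4 + t\right) \left(5 + Y\right)$
$W = \frac{1}{77}$ ($W = \frac{-4 - -3}{-20 - 24 + 5 \left(-3\right) + 6 \left(-3\right)} = \frac{-4 + 3}{-20 - 24 - 15 - 18} = - \frac{1}{-77} = \left(-1\right) \left(- \frac{1}{77}\right) = \frac{1}{77} \approx 0.012987$)
$R{\left(f,p \right)} = \frac{1}{77}$
$5 \left(-34\right) + R{\left(A{\left(6 \right)},-3 \right)} = 5 \left(-34\right) + \frac{1}{77} = -170 + \frac{1}{77} = - \frac{13089}{77}$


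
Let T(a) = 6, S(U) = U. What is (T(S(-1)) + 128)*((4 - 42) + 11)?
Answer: -3618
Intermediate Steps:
(T(S(-1)) + 128)*((4 - 42) + 11) = (6 + 128)*((4 - 42) + 11) = 134*(-38 + 11) = 134*(-27) = -3618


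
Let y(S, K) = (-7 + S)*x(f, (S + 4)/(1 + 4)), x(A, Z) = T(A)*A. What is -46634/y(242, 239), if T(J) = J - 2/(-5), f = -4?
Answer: -23317/1692 ≈ -13.781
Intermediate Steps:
T(J) = 2/5 + J (T(J) = J - 2*(-1/5) = J + 2/5 = 2/5 + J)
x(A, Z) = A*(2/5 + A) (x(A, Z) = (2/5 + A)*A = A*(2/5 + A))
y(S, K) = -504/5 + 72*S/5 (y(S, K) = (-7 + S)*((1/5)*(-4)*(2 + 5*(-4))) = (-7 + S)*((1/5)*(-4)*(2 - 20)) = (-7 + S)*((1/5)*(-4)*(-18)) = (-7 + S)*(72/5) = -504/5 + 72*S/5)
-46634/y(242, 239) = -46634/(-504/5 + (72/5)*242) = -46634/(-504/5 + 17424/5) = -46634/3384 = -46634*1/3384 = -23317/1692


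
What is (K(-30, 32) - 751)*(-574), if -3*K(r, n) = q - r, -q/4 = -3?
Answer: 439110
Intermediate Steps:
q = 12 (q = -4*(-3) = 12)
K(r, n) = -4 + r/3 (K(r, n) = -(12 - r)/3 = -4 + r/3)
(K(-30, 32) - 751)*(-574) = ((-4 + (⅓)*(-30)) - 751)*(-574) = ((-4 - 10) - 751)*(-574) = (-14 - 751)*(-574) = -765*(-574) = 439110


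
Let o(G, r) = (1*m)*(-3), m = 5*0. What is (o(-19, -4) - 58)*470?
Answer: -27260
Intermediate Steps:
m = 0
o(G, r) = 0 (o(G, r) = (1*0)*(-3) = 0*(-3) = 0)
(o(-19, -4) - 58)*470 = (0 - 58)*470 = -58*470 = -27260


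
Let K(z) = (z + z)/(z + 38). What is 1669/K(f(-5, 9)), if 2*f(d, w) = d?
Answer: -118499/10 ≈ -11850.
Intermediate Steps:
f(d, w) = d/2
K(z) = 2*z/(38 + z) (K(z) = (2*z)/(38 + z) = 2*z/(38 + z))
1669/K(f(-5, 9)) = 1669/((2*((½)*(-5))/(38 + (½)*(-5)))) = 1669/((2*(-5/2)/(38 - 5/2))) = 1669/((2*(-5/2)/(71/2))) = 1669/((2*(-5/2)*(2/71))) = 1669/(-10/71) = 1669*(-71/10) = -118499/10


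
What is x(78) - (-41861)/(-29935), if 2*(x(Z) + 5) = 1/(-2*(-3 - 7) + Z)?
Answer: -37511121/5867260 ≈ -6.3933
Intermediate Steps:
x(Z) = -5 + 1/(2*(20 + Z)) (x(Z) = -5 + 1/(2*(-2*(-3 - 7) + Z)) = -5 + 1/(2*(-2*(-10) + Z)) = -5 + 1/(2*(20 + Z)))
x(78) - (-41861)/(-29935) = (-199 - 10*78)/(2*(20 + 78)) - (-41861)/(-29935) = (½)*(-199 - 780)/98 - (-41861)*(-1)/29935 = (½)*(1/98)*(-979) - 1*41861/29935 = -979/196 - 41861/29935 = -37511121/5867260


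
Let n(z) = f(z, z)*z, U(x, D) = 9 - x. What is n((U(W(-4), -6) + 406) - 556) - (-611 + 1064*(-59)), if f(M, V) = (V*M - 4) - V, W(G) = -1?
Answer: -2699653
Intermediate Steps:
f(M, V) = -4 - V + M*V (f(M, V) = (M*V - 4) - V = (-4 + M*V) - V = -4 - V + M*V)
n(z) = z*(-4 + z² - z) (n(z) = (-4 - z + z*z)*z = (-4 - z + z²)*z = (-4 + z² - z)*z = z*(-4 + z² - z))
n((U(W(-4), -6) + 406) - 556) - (-611 + 1064*(-59)) = (((9 - 1*(-1)) + 406) - 556)*(-4 + (((9 - 1*(-1)) + 406) - 556)² - (((9 - 1*(-1)) + 406) - 556)) - (-611 + 1064*(-59)) = (((9 + 1) + 406) - 556)*(-4 + (((9 + 1) + 406) - 556)² - (((9 + 1) + 406) - 556)) - (-611 - 62776) = ((10 + 406) - 556)*(-4 + ((10 + 406) - 556)² - ((10 + 406) - 556)) - 1*(-63387) = (416 - 556)*(-4 + (416 - 556)² - (416 - 556)) + 63387 = -140*(-4 + (-140)² - 1*(-140)) + 63387 = -140*(-4 + 19600 + 140) + 63387 = -140*19736 + 63387 = -2763040 + 63387 = -2699653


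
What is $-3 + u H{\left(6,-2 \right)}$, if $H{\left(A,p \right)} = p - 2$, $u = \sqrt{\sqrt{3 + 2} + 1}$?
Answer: $-3 - 4 \sqrt{1 + \sqrt{5}} \approx -10.196$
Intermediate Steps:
$u = \sqrt{1 + \sqrt{5}}$ ($u = \sqrt{\sqrt{5} + 1} = \sqrt{1 + \sqrt{5}} \approx 1.7989$)
$H{\left(A,p \right)} = -2 + p$ ($H{\left(A,p \right)} = p - 2 = -2 + p$)
$-3 + u H{\left(6,-2 \right)} = -3 + \sqrt{1 + \sqrt{5}} \left(-2 - 2\right) = -3 + \sqrt{1 + \sqrt{5}} \left(-4\right) = -3 - 4 \sqrt{1 + \sqrt{5}}$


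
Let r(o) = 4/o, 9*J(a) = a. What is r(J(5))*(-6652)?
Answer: -239472/5 ≈ -47894.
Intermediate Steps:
J(a) = a/9
r(J(5))*(-6652) = (4/(((⅑)*5)))*(-6652) = (4/(5/9))*(-6652) = (4*(9/5))*(-6652) = (36/5)*(-6652) = -239472/5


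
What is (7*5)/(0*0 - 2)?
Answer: -35/2 ≈ -17.500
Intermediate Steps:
(7*5)/(0*0 - 2) = 35/(0 - 2) = 35/(-2) = 35*(-½) = -35/2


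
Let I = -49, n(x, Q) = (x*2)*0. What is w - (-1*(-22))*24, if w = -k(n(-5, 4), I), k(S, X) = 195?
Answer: -723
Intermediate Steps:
n(x, Q) = 0 (n(x, Q) = (2*x)*0 = 0)
w = -195 (w = -1*195 = -195)
w - (-1*(-22))*24 = -195 - (-1*(-22))*24 = -195 - 22*24 = -195 - 1*528 = -195 - 528 = -723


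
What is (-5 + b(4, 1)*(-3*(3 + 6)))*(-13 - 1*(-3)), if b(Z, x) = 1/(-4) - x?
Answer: -575/2 ≈ -287.50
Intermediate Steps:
b(Z, x) = -¼ - x
(-5 + b(4, 1)*(-3*(3 + 6)))*(-13 - 1*(-3)) = (-5 + (-¼ - 1*1)*(-3*(3 + 6)))*(-13 - 1*(-3)) = (-5 + (-¼ - 1)*(-3*9))*(-13 + 3) = (-5 - 5/4*(-27))*(-10) = (-5 + 135/4)*(-10) = (115/4)*(-10) = -575/2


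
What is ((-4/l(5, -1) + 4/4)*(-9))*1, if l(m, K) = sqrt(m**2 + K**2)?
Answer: -9 + 18*sqrt(26)/13 ≈ -1.9398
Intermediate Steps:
l(m, K) = sqrt(K**2 + m**2)
((-4/l(5, -1) + 4/4)*(-9))*1 = ((-4/sqrt((-1)**2 + 5**2) + 4/4)*(-9))*1 = ((-4/sqrt(1 + 25) + 4*(1/4))*(-9))*1 = ((-4*sqrt(26)/26 + 1)*(-9))*1 = ((-2*sqrt(26)/13 + 1)*(-9))*1 = ((1 - 2*sqrt(26)/13)*(-9))*1 = (-9 + 18*sqrt(26)/13)*1 = -9 + 18*sqrt(26)/13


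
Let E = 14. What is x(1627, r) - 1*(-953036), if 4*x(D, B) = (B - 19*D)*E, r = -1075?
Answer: 841078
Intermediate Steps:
x(D, B) = -133*D/2 + 7*B/2 (x(D, B) = ((B - 19*D)*14)/4 = (-266*D + 14*B)/4 = -133*D/2 + 7*B/2)
x(1627, r) - 1*(-953036) = (-133/2*1627 + (7/2)*(-1075)) - 1*(-953036) = (-216391/2 - 7525/2) + 953036 = -111958 + 953036 = 841078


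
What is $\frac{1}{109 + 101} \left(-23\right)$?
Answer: $- \frac{23}{210} \approx -0.10952$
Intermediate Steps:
$\frac{1}{109 + 101} \left(-23\right) = \frac{1}{210} \left(-23\right) = - \frac{23}{210}$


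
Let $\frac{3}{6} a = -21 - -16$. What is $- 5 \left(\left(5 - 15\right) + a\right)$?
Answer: $100$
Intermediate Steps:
$a = -10$ ($a = 2 \left(-21 - -16\right) = 2 \left(-21 + 16\right) = 2 \left(-5\right) = -10$)
$- 5 \left(\left(5 - 15\right) + a\right) = - 5 \left(\left(5 - 15\right) - 10\right) = - 5 \left(-10 - 10\right) = \left(-5\right) \left(-20\right) = 100$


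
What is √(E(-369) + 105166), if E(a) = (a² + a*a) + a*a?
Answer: √513649 ≈ 716.69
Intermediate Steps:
E(a) = 3*a² (E(a) = (a² + a²) + a² = 2*a² + a² = 3*a²)
√(E(-369) + 105166) = √(3*(-369)² + 105166) = √(3*136161 + 105166) = √(408483 + 105166) = √513649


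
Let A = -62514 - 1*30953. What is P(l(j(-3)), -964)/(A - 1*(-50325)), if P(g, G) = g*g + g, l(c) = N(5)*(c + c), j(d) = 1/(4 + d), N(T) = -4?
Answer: -28/21571 ≈ -0.0012980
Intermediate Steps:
A = -93467 (A = -62514 - 30953 = -93467)
l(c) = -8*c (l(c) = -4*(c + c) = -8*c)
P(g, G) = g + g² (P(g, G) = g² + g = g + g²)
P(l(j(-3)), -964)/(A - 1*(-50325)) = ((-8/(4 - 3))*(1 - 8/(4 - 3)))/(-93467 - 1*(-50325)) = ((-8/1)*(1 - 8/1))/(-93467 + 50325) = ((-8*1)*(1 - 8*1))/(-43142) = -8*(1 - 8)*(-1/43142) = -8*(-7)*(-1/43142) = 56*(-1/43142) = -28/21571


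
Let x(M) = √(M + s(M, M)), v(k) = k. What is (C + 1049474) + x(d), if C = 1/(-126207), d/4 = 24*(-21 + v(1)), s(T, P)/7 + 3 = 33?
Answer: 132450965117/126207 + 3*I*√190 ≈ 1.0495e+6 + 41.352*I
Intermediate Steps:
s(T, P) = 210 (s(T, P) = -21 + 7*33 = -21 + 231 = 210)
d = -1920 (d = 4*(24*(-21 + 1)) = 4*(24*(-20)) = 4*(-480) = -1920)
C = -1/126207 ≈ -7.9235e-6
x(M) = √(210 + M) (x(M) = √(M + 210) = √(210 + M))
(C + 1049474) + x(d) = (-1/126207 + 1049474) + √(210 - 1920) = 132450965117/126207 + √(-1710) = 132450965117/126207 + 3*I*√190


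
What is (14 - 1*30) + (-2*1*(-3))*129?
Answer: 758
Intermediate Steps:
(14 - 1*30) + (-2*1*(-3))*129 = (14 - 30) - 2*(-3)*129 = -16 + 6*129 = -16 + 774 = 758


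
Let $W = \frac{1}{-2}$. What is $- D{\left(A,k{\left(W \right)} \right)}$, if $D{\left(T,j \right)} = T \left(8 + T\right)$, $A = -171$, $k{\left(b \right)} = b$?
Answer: $-27873$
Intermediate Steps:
$W = - \frac{1}{2} \approx -0.5$
$- D{\left(A,k{\left(W \right)} \right)} = - \left(-171\right) \left(8 - 171\right) = - \left(-171\right) \left(-163\right) = \left(-1\right) 27873 = -27873$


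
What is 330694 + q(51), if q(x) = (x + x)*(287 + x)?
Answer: 365170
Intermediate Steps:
q(x) = 2*x*(287 + x) (q(x) = (2*x)*(287 + x) = 2*x*(287 + x))
330694 + q(51) = 330694 + 2*51*(287 + 51) = 330694 + 2*51*338 = 330694 + 34476 = 365170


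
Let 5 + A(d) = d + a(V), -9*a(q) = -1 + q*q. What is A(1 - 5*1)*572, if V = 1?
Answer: -5148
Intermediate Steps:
a(q) = 1/9 - q**2/9 (a(q) = -(-1 + q*q)/9 = -(-1 + q**2)/9 = 1/9 - q**2/9)
A(d) = -5 + d (A(d) = -5 + (d + (1/9 - 1/9*1**2)) = -5 + (d + (1/9 - 1/9*1)) = -5 + (d + (1/9 - 1/9)) = -5 + (d + 0) = -5 + d)
A(1 - 5*1)*572 = (-5 + (1 - 5*1))*572 = (-5 + (1 - 5))*572 = (-5 - 4)*572 = -9*572 = -5148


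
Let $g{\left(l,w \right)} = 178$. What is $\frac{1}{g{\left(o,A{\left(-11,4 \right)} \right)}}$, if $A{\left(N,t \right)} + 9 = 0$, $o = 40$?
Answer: $\frac{1}{178} \approx 0.005618$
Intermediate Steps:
$A{\left(N,t \right)} = -9$ ($A{\left(N,t \right)} = -9 + 0 = -9$)
$\frac{1}{g{\left(o,A{\left(-11,4 \right)} \right)}} = \frac{1}{178}$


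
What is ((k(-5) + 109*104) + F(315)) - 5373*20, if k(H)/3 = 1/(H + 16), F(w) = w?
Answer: -1053896/11 ≈ -95809.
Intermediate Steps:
k(H) = 3/(16 + H) (k(H) = 3/(H + 16) = 3/(16 + H))
((k(-5) + 109*104) + F(315)) - 5373*20 = ((3/(16 - 5) + 109*104) + 315) - 5373*20 = ((3/11 + 11336) + 315) - 107460 = (124699/11 + 315) - 107460 = 128164/11 - 107460 = -1053896/11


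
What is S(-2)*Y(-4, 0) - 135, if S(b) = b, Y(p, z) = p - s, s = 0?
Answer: -127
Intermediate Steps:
Y(p, z) = p (Y(p, z) = p - 1*0 = p + 0 = p)
S(-2)*Y(-4, 0) - 135 = -2*(-4) - 135 = 8 - 135 = -127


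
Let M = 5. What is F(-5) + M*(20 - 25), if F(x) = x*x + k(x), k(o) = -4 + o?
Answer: -9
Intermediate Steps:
F(x) = -4 + x + x² (F(x) = x*x + (-4 + x) = x² + (-4 + x) = -4 + x + x²)
F(-5) + M*(20 - 25) = (-4 - 5 + (-5)²) + 5*(20 - 25) = (-4 - 5 + 25) + 5*(-5) = 16 - 25 = -9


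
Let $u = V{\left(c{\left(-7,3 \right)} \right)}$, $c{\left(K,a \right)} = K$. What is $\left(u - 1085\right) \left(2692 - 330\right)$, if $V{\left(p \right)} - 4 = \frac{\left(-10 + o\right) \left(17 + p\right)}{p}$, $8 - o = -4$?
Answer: $- \frac{17920494}{7} \approx -2.5601 \cdot 10^{6}$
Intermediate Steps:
$o = 12$ ($o = 8 - -4 = 8 + 4 = 12$)
$V{\left(p \right)} = 4 + \frac{34 + 2 p}{p}$ ($V{\left(p \right)} = 4 + \frac{\left(-10 + 12\right) \left(17 + p\right)}{p} = 4 + \frac{2 \left(17 + p\right)}{p} = 4 + \frac{34 + 2 p}{p}$)
$u = \frac{8}{7}$ ($u = 6 + \frac{34}{-7} = 6 + 34 \left(- \frac{1}{7}\right) = 6 - \frac{34}{7} = \frac{8}{7} \approx 1.1429$)
$\left(u - 1085\right) \left(2692 - 330\right) = \left(\frac{8}{7} - 1085\right) \left(2692 - 330\right) = \left(- \frac{7587}{7}\right) 2362 = - \frac{17920494}{7}$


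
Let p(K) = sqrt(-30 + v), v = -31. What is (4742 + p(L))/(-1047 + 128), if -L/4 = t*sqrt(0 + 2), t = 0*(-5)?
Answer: -4742/919 - I*sqrt(61)/919 ≈ -5.16 - 0.0084986*I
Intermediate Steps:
t = 0
L = 0 (L = -0*sqrt(0 + 2) = -0*sqrt(2) = -4*0 = 0)
p(K) = I*sqrt(61) (p(K) = sqrt(-30 - 31) = sqrt(-61) = I*sqrt(61))
(4742 + p(L))/(-1047 + 128) = (4742 + I*sqrt(61))/(-1047 + 128) = (4742 + I*sqrt(61))/(-919) = (4742 + I*sqrt(61))*(-1/919) = -4742/919 - I*sqrt(61)/919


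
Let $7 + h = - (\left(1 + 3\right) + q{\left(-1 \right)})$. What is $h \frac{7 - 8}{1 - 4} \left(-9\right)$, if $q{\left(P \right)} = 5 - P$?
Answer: $51$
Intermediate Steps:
$h = -17$ ($h = -7 - \left(\left(1 + 3\right) + \left(5 - -1\right)\right) = -7 - \left(4 + \left(5 + 1\right)\right) = -7 - \left(4 + 6\right) = -7 - 10 = -17$)
$h \frac{7 - 8}{1 - 4} \left(-9\right) = - 17 \frac{7 - 8}{1 - 4} \left(-9\right) = - 17 \frac{7 - 8}{-3} \left(-9\right) = - 17 \left(\left(-1\right) \left(- \frac{1}{3}\right)\right) \left(-9\right) = \left(-17\right) \frac{1}{3} \left(-9\right) = \left(- \frac{17}{3}\right) \left(-9\right) = 51$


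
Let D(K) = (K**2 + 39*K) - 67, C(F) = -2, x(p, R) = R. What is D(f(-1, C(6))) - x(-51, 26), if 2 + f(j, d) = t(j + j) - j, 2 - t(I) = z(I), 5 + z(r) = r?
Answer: 283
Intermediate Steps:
z(r) = -5 + r
t(I) = 7 - I (t(I) = 2 - (-5 + I) = 2 + (5 - I) = 7 - I)
f(j, d) = 5 - 3*j (f(j, d) = -2 + ((7 - (j + j)) - j) = -2 + ((7 - 2*j) - j) = -2 + (7 - 3*j) = 5 - 3*j)
D(K) = -67 + K**2 + 39*K
D(f(-1, C(6))) - x(-51, 26) = (-67 + (5 - 3*(-1))**2 + 39*(5 - 3*(-1))) - 1*26 = (-67 + (5 + 3)**2 + 39*(5 + 3)) - 26 = (-67 + 8**2 + 39*8) - 26 = (-67 + 64 + 312) - 26 = 309 - 26 = 283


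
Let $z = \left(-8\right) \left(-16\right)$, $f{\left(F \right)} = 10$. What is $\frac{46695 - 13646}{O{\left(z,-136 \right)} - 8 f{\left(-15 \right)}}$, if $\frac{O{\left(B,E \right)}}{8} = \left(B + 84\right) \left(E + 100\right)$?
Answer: $- \frac{33049}{61136} \approx -0.54058$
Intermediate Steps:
$z = 128$
$O{\left(B,E \right)} = 8 \left(84 + B\right) \left(100 + E\right)$ ($O{\left(B,E \right)} = 8 \left(B + 84\right) \left(E + 100\right) = 8 \left(84 + B\right) \left(100 + E\right)$)
$\frac{46695 - 13646}{O{\left(z,-136 \right)} - 8 f{\left(-15 \right)}} = \frac{46695 - 13646}{\left(67200 + 672 \left(-136\right) + 800 \cdot 128 + 8 \cdot 128 \left(-136\right)\right) - 80} = \frac{33049}{\left(67200 - 91392 + 102400 - 139264\right) - 80} = \frac{33049}{-61056 - 80} = \frac{33049}{-61136} = 33049 \left(- \frac{1}{61136}\right) = - \frac{33049}{61136}$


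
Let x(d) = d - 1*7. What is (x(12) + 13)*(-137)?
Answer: -2466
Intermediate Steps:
x(d) = -7 + d (x(d) = d - 7 = -7 + d)
(x(12) + 13)*(-137) = ((-7 + 12) + 13)*(-137) = (5 + 13)*(-137) = 18*(-137) = -2466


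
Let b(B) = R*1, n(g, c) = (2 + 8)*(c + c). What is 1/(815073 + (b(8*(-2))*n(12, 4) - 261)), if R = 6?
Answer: 1/815292 ≈ 1.2266e-6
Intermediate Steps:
n(g, c) = 20*c (n(g, c) = 10*(2*c) = 20*c)
b(B) = 6 (b(B) = 6*1 = 6)
1/(815073 + (b(8*(-2))*n(12, 4) - 261)) = 1/(815073 + (6*(20*4) - 261)) = 1/(815073 + (6*80 - 261)) = 1/(815073 + (480 - 261)) = 1/(815073 + 219) = 1/815292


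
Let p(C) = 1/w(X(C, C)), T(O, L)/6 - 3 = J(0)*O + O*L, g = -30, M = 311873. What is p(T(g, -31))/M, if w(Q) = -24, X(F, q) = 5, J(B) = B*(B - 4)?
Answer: -1/7484952 ≈ -1.3360e-7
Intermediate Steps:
J(B) = B*(-4 + B)
T(O, L) = 18 + 6*L*O (T(O, L) = 18 + 6*((0*(-4 + 0))*O + O*L) = 18 + 6*((0*(-4))*O + L*O) = 18 + 6*(0*O + L*O) = 18 + 6*(0 + L*O) = 18 + 6*(L*O) = 18 + 6*L*O)
p(C) = -1/24 (p(C) = 1/(-24) = -1/24)
p(T(g, -31))/M = -1/24/311873 = -1/24*1/311873 = -1/7484952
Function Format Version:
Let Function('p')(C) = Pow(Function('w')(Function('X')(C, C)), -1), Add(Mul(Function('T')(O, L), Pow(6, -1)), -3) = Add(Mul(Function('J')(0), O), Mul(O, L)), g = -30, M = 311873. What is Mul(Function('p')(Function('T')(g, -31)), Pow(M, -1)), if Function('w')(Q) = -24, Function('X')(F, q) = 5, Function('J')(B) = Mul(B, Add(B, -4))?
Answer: Rational(-1, 7484952) ≈ -1.3360e-7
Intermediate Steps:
Function('J')(B) = Mul(B, Add(-4, B))
Function('T')(O, L) = Add(18, Mul(6, L, O)) (Function('T')(O, L) = Add(18, Mul(6, Add(Mul(Mul(0, Add(-4, 0)), O), Mul(O, L)))) = Add(18, Mul(6, Add(Mul(Mul(0, -4), O), Mul(L, O)))) = Add(18, Mul(6, Add(Mul(0, O), Mul(L, O)))) = Add(18, Mul(6, Add(0, Mul(L, O)))) = Add(18, Mul(6, Mul(L, O))) = Add(18, Mul(6, L, O)))
Function('p')(C) = Rational(-1, 24) (Function('p')(C) = Pow(-24, -1) = Rational(-1, 24))
Mul(Function('p')(Function('T')(g, -31)), Pow(M, -1)) = Mul(Rational(-1, 24), Pow(311873, -1)) = Mul(Rational(-1, 24), Rational(1, 311873)) = Rational(-1, 7484952)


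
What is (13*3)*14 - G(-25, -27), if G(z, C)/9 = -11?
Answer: 645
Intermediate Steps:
G(z, C) = -99 (G(z, C) = 9*(-11) = -99)
(13*3)*14 - G(-25, -27) = (13*3)*14 - 1*(-99) = 39*14 + 99 = 546 + 99 = 645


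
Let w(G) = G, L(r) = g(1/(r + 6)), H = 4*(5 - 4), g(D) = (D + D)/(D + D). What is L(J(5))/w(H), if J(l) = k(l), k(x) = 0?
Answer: ¼ ≈ 0.25000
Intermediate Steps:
g(D) = 1 (g(D) = (2*D)/((2*D)) = (2*D)*(1/(2*D)) = 1)
H = 4 (H = 4*1 = 4)
J(l) = 0
L(r) = 1
L(J(5))/w(H) = 1/4 = 1*(¼) = ¼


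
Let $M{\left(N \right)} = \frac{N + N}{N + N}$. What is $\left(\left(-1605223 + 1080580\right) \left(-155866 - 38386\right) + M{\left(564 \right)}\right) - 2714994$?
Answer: $101910237043$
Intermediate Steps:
$M{\left(N \right)} = 1$ ($M{\left(N \right)} = \frac{2 N}{2 N} = 2 N \frac{1}{2 N} = 1$)
$\left(\left(-1605223 + 1080580\right) \left(-155866 - 38386\right) + M{\left(564 \right)}\right) - 2714994 = \left(\left(-1605223 + 1080580\right) \left(-155866 - 38386\right) + 1\right) - 2714994 = \left(\left(-524643\right) \left(-194252\right) + 1\right) - 2714994 = \left(101912952036 + 1\right) - 2714994 = 101912952037 - 2714994 = 101910237043$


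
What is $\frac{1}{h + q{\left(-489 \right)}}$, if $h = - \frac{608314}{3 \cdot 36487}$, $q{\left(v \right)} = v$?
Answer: $- \frac{109461}{54134743} \approx -0.002022$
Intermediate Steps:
$h = - \frac{608314}{109461} \approx -5.5574$
$\frac{1}{h + q{\left(-489 \right)}} = \frac{1}{- \frac{608314}{109461} - 489} = \frac{1}{- \frac{54134743}{109461}} = - \frac{109461}{54134743}$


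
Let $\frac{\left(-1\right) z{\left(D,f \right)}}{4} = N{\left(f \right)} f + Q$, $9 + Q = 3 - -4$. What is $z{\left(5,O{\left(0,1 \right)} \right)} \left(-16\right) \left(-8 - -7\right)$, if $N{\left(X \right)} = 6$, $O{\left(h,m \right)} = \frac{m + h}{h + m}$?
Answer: $-256$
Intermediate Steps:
$O{\left(h,m \right)} = 1$ ($O{\left(h,m \right)} = \frac{h + m}{h + m} = 1$)
$Q = -2$ ($Q = -9 + \left(3 - -4\right) = -9 + \left(3 + 4\right) = -9 + 7 = -2$)
$z{\left(D,f \right)} = 8 - 24 f$ ($z{\left(D,f \right)} = - 4 \left(6 f - 2\right) = - 4 \left(-2 + 6 f\right) = 8 - 24 f$)
$z{\left(5,O{\left(0,1 \right)} \right)} \left(-16\right) \left(-8 - -7\right) = \left(8 - 24\right) \left(-16\right) \left(-8 - -7\right) = \left(8 - 24\right) \left(-16\right) \left(-8 + 7\right) = \left(-16\right) \left(-16\right) \left(-1\right) = 256 \left(-1\right) = -256$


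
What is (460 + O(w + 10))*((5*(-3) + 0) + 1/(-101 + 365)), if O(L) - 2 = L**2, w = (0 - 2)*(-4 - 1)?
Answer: -1706329/132 ≈ -12927.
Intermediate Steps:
w = 10 (w = -2*(-5) = 10)
O(L) = 2 + L**2
(460 + O(w + 10))*((5*(-3) + 0) + 1/(-101 + 365)) = (460 + (2 + (10 + 10)**2))*((5*(-3) + 0) + 1/(-101 + 365)) = (460 + (2 + 20**2))*((-15 + 0) + 1/264) = (460 + (2 + 400))*(-15 + 1/264) = (460 + 402)*(-3959/264) = 862*(-3959/264) = -1706329/132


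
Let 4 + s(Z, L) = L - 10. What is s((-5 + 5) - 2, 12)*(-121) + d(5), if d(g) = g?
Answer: 247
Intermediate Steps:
s(Z, L) = -14 + L (s(Z, L) = -4 + (L - 10) = -4 + (-10 + L) = -14 + L)
s((-5 + 5) - 2, 12)*(-121) + d(5) = (-14 + 12)*(-121) + 5 = -2*(-121) + 5 = 242 + 5 = 247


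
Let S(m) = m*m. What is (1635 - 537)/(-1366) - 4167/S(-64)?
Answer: -5094765/2797568 ≈ -1.8211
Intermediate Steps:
S(m) = m**2
(1635 - 537)/(-1366) - 4167/S(-64) = (1635 - 537)/(-1366) - 4167/((-64)**2) = 1098*(-1/1366) - 4167/4096 = -549/683 - 4167*1/4096 = -549/683 - 4167/4096 = -5094765/2797568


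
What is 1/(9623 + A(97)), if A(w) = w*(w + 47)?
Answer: 1/23591 ≈ 4.2389e-5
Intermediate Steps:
A(w) = w*(47 + w)
1/(9623 + A(97)) = 1/(9623 + 97*(47 + 97)) = 1/(9623 + 97*144) = 1/(9623 + 13968) = 1/23591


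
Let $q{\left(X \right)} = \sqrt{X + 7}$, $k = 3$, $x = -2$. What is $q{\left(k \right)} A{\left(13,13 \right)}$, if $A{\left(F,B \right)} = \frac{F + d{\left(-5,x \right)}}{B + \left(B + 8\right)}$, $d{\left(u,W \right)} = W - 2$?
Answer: $\frac{9 \sqrt{10}}{34} \approx 0.83707$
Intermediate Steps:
$d{\left(u,W \right)} = -2 + W$
$q{\left(X \right)} = \sqrt{7 + X}$
$A{\left(F,B \right)} = \frac{-4 + F}{8 + 2 B}$ ($A{\left(F,B \right)} = \frac{F - 4}{B + \left(B + 8\right)} = \frac{F - 4}{B + \left(8 + B\right)} = \frac{-4 + F}{8 + 2 B}$)
$q{\left(k \right)} A{\left(13,13 \right)} = \sqrt{7 + 3} \frac{-4 + 13}{2 \left(4 + 13\right)} = \sqrt{10} \cdot \frac{1}{2} \cdot \frac{1}{17} \cdot 9 = \sqrt{10} \cdot \frac{9}{34} = \frac{9 \sqrt{10}}{34}$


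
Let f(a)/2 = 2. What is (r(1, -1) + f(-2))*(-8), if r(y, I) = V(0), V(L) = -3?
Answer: -8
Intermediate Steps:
r(y, I) = -3
f(a) = 4 (f(a) = 2*2 = 4)
(r(1, -1) + f(-2))*(-8) = (-3 + 4)*(-8) = 1*(-8) = -8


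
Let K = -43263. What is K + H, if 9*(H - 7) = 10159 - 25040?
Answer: -404185/9 ≈ -44909.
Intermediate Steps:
H = -14818/9 (H = 7 + (10159 - 25040)/9 = 7 + (⅑)*(-14881) = 7 - 14881/9 = -14818/9 ≈ -1646.4)
K + H = -43263 - 14818/9 = -404185/9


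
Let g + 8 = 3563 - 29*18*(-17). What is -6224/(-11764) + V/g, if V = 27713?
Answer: 100843457/36553689 ≈ 2.7588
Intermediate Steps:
g = 12429 (g = -8 + (3563 - 29*18*(-17)) = -8 + (3563 - 522*(-17)) = -8 + (3563 - 1*(-8874)) = -8 + (3563 + 8874) = -8 + 12437 = 12429)
-6224/(-11764) + V/g = -6224/(-11764) + 27713/12429 = -6224*(-1/11764) + 27713*(1/12429) = 1556/2941 + 27713/12429 = 100843457/36553689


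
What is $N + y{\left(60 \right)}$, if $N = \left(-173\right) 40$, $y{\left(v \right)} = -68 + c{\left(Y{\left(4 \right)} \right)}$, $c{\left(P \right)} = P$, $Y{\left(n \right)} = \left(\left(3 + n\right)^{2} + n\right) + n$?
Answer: $-6931$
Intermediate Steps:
$Y{\left(n \right)} = \left(3 + n\right)^{2} + 2 n$ ($Y{\left(n \right)} = \left(n + \left(3 + n\right)^{2}\right) + n = \left(3 + n\right)^{2} + 2 n$)
$y{\left(v \right)} = -11$ ($y{\left(v \right)} = -68 + \left(\left(3 + 4\right)^{2} + 2 \cdot 4\right) = -68 + \left(7^{2} + 8\right) = -68 + \left(49 + 8\right) = -68 + 57 = -11$)
$N = -6920$
$N + y{\left(60 \right)} = -6920 - 11 = -6931$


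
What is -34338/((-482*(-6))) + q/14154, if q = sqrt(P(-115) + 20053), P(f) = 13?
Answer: -5723/482 + sqrt(20066)/14154 ≈ -11.863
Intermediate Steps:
q = sqrt(20066) (q = sqrt(13 + 20053) = sqrt(20066) ≈ 141.65)
-34338/((-482*(-6))) + q/14154 = -34338/((-482*(-6))) + sqrt(20066)/14154 = -34338/2892 + sqrt(20066)*(1/14154) = -34338*1/2892 + sqrt(20066)/14154 = -5723/482 + sqrt(20066)/14154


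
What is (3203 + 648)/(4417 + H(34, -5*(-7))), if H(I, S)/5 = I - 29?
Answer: 3851/4442 ≈ 0.86695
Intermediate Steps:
H(I, S) = -145 + 5*I (H(I, S) = 5*(I - 29) = 5*(-29 + I) = -145 + 5*I)
(3203 + 648)/(4417 + H(34, -5*(-7))) = (3203 + 648)/(4417 + (-145 + 5*34)) = 3851/(4417 + (-145 + 170)) = 3851/(4417 + 25) = 3851/4442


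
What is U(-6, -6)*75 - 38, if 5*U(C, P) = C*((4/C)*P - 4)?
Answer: -38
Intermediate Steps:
U(C, P) = C*(-4 + 4*P/C)/5 (U(C, P) = (C*((4/C)*P - 4))/5 = (C*(4*P/C - 4))/5 = (C*(-4 + 4*P/C))/5 = C*(-4 + 4*P/C)/5)
U(-6, -6)*75 - 38 = (-⅘*(-6) + (⅘)*(-6))*75 - 38 = (24/5 - 24/5)*75 - 38 = 0*75 - 38 = 0 - 38 = -38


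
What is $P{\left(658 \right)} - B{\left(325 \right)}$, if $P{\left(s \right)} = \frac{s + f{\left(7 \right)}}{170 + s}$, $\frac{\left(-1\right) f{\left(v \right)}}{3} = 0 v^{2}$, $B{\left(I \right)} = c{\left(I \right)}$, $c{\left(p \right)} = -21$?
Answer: $\frac{9023}{414} \approx 21.795$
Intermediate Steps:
$B{\left(I \right)} = -21$
$f{\left(v \right)} = 0$ ($f{\left(v \right)} = - 3 \cdot 0 v^{2} = \left(-3\right) 0 = 0$)
$P{\left(s \right)} = \frac{s}{170 + s}$ ($P{\left(s \right)} = \frac{s + 0}{170 + s} = \frac{s}{170 + s}$)
$P{\left(658 \right)} - B{\left(325 \right)} = \frac{658}{170 + 658} - -21 = \frac{658}{828} + 21 = 658 \cdot \frac{1}{828} + 21 = \frac{329}{414} + 21 = \frac{9023}{414}$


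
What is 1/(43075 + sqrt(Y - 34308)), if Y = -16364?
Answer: 43075/1855506297 - 4*I*sqrt(3167)/1855506297 ≈ 2.3215e-5 - 1.2132e-7*I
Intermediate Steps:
1/(43075 + sqrt(Y - 34308)) = 1/(43075 + sqrt(-16364 - 34308)) = 1/(43075 + sqrt(-50672)) = 1/(43075 + 4*I*sqrt(3167))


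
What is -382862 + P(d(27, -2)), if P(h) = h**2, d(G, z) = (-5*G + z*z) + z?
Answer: -365173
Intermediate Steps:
d(G, z) = z + z**2 - 5*G (d(G, z) = (-5*G + z**2) + z = (z**2 - 5*G) + z = z + z**2 - 5*G)
-382862 + P(d(27, -2)) = -382862 + (-2 + (-2)**2 - 5*27)**2 = -382862 + (-2 + 4 - 135)**2 = -382862 + (-133)**2 = -382862 + 17689 = -365173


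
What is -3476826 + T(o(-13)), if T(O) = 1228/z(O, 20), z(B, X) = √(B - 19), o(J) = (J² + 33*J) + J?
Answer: -3476826 - 614*I*√73/73 ≈ -3.4768e+6 - 71.863*I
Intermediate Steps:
o(J) = J² + 34*J
z(B, X) = √(-19 + B)
T(O) = 1228/√(-19 + O) (T(O) = 1228/(√(-19 + O)) = 1228/√(-19 + O))
-3476826 + T(o(-13)) = -3476826 + 1228/√(-19 - 13*(34 - 13)) = -3476826 + 1228/√(-19 - 13*21) = -3476826 + 1228/√(-19 - 273) = -3476826 + 1228/√(-292) = -3476826 + 1228*(-I*√73/146) = -3476826 - 614*I*√73/73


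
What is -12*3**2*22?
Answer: -2376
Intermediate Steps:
-12*3**2*22 = -12*9*22 = -108*22 = -2376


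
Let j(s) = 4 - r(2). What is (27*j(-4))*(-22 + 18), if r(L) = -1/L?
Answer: -486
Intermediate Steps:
j(s) = 9/2 (j(s) = 4 - (-1)/2 = 4 - 1*(-½) = 4 + ½ = 9/2)
(27*j(-4))*(-22 + 18) = (27*(9/2))*(-22 + 18) = (243/2)*(-4) = -486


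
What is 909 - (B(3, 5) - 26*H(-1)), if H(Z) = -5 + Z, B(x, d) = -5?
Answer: 758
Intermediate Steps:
909 - (B(3, 5) - 26*H(-1)) = 909 - (-5 - 26*(-5 - 1)) = 909 - (-5 - 26*(-6)) = 909 - (-5 + 156) = 909 - 1*151 = 909 - 151 = 758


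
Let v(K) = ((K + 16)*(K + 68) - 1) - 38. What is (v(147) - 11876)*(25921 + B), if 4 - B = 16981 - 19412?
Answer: 655874280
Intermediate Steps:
v(K) = -39 + (16 + K)*(68 + K) (v(K) = ((16 + K)*(68 + K) - 1) - 38 = (-1 + (16 + K)*(68 + K)) - 38 = -39 + (16 + K)*(68 + K))
B = 2435 (B = 4 - (16981 - 19412) = 4 - 1*(-2431) = 4 + 2431 = 2435)
(v(147) - 11876)*(25921 + B) = ((1049 + 147² + 84*147) - 11876)*(25921 + 2435) = ((1049 + 21609 + 12348) - 11876)*28356 = (35006 - 11876)*28356 = 23130*28356 = 655874280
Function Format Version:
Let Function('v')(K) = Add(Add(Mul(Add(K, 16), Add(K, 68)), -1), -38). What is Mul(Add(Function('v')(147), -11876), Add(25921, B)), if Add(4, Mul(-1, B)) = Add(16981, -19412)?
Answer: 655874280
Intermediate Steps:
Function('v')(K) = Add(-39, Mul(Add(16, K), Add(68, K))) (Function('v')(K) = Add(Add(Mul(Add(16, K), Add(68, K)), -1), -38) = Add(Add(-1, Mul(Add(16, K), Add(68, K))), -38) = Add(-39, Mul(Add(16, K), Add(68, K))))
B = 2435 (B = Add(4, Mul(-1, Add(16981, -19412))) = Add(4, Mul(-1, -2431)) = Add(4, 2431) = 2435)
Mul(Add(Function('v')(147), -11876), Add(25921, B)) = Mul(Add(Add(1049, Pow(147, 2), Mul(84, 147)), -11876), Add(25921, 2435)) = Mul(Add(Add(1049, 21609, 12348), -11876), 28356) = Mul(Add(35006, -11876), 28356) = Mul(23130, 28356) = 655874280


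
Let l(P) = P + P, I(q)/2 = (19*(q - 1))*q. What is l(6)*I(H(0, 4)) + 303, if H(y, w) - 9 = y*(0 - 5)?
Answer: 33135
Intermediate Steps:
H(y, w) = 9 - 5*y (H(y, w) = 9 + y*(0 - 5) = 9 + y*(-5) = 9 - 5*y)
I(q) = 2*q*(-19 + 19*q) (I(q) = 2*((19*(q - 1))*q) = 2*((19*(-1 + q))*q) = 2*((-19 + 19*q)*q) = 2*(q*(-19 + 19*q)) = 2*q*(-19 + 19*q))
l(P) = 2*P
l(6)*I(H(0, 4)) + 303 = (2*6)*(38*(9 - 5*0)*(-1 + (9 - 5*0))) + 303 = 12*(38*(9 + 0)*(-1 + (9 + 0))) + 303 = 12*(38*9*(-1 + 9)) + 303 = 12*(38*9*8) + 303 = 12*2736 + 303 = 32832 + 303 = 33135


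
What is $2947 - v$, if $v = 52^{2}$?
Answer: $243$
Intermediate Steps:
$v = 2704$
$2947 - v = 2947 - 2704 = 243$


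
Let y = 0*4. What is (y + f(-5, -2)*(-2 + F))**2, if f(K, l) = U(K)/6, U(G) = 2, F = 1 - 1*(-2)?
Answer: 1/9 ≈ 0.11111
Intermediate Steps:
F = 3 (F = 1 + 2 = 3)
f(K, l) = 1/3 (f(K, l) = 2/6 = 2*(1/6) = 1/3)
y = 0
(y + f(-5, -2)*(-2 + F))**2 = (0 + (-2 + 3)/3)**2 = (0 + (1/3)*1)**2 = (0 + 1/3)**2 = (1/3)**2 = 1/9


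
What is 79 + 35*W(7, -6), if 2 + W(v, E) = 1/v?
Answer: 14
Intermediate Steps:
W(v, E) = -2 + 1/v
79 + 35*W(7, -6) = 79 + 35*(-2 + 1/7) = 79 + 35*(-2 + ⅐) = 79 + 35*(-13/7) = 79 - 65 = 14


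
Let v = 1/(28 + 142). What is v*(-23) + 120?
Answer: 20377/170 ≈ 119.86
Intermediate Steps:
v = 1/170 ≈ 0.0058824
v*(-23) + 120 = (1/170)*(-23) + 120 = -23/170 + 120 = 20377/170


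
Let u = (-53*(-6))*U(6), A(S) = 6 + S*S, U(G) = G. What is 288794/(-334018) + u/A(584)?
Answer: -24464838221/28480211779 ≈ -0.85901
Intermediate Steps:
A(S) = 6 + S²
u = 1908 (u = -53*(-6)*6 = 318*6 = 1908)
288794/(-334018) + u/A(584) = 288794/(-334018) + 1908/(6 + 584²) = 288794*(-1/334018) + 1908/(6 + 341056) = -144397/167009 + 1908/341062 = -144397/167009 + 1908*(1/341062) = -144397/167009 + 954/170531 = -24464838221/28480211779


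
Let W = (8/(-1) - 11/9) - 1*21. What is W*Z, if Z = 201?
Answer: -18224/3 ≈ -6074.7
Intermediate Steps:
W = -272/9 (W = (8*(-1) - 11*⅑) - 21 = (-8 - 11/9) - 21 = -83/9 - 21 = -272/9 ≈ -30.222)
W*Z = -272/9*201 = -18224/3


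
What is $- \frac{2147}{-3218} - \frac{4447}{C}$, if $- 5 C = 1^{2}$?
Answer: $\frac{71554377}{3218} \approx 22236.0$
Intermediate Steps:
$C = - \frac{1}{5}$ ($C = - \frac{1^{2}}{5} = \left(- \frac{1}{5}\right) 1 = - \frac{1}{5} \approx -0.2$)
$- \frac{2147}{-3218} - \frac{4447}{C} = - \frac{2147}{-3218} - \frac{4447}{- \frac{1}{5}} = \left(-2147\right) \left(- \frac{1}{3218}\right) - -22235 = \frac{2147}{3218} + 22235 = \frac{71554377}{3218}$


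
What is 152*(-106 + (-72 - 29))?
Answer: -31464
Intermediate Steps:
152*(-106 + (-72 - 29)) = 152*(-106 - 101) = 152*(-207) = -31464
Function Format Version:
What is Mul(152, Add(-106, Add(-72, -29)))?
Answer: -31464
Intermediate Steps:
Mul(152, Add(-106, Add(-72, -29))) = Mul(152, Add(-106, -101)) = Mul(152, -207) = -31464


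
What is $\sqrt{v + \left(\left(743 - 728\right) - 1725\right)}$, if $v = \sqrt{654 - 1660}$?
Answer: $\sqrt{-1710 + i \sqrt{1006}} \approx 0.3835 + 41.354 i$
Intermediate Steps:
$v = i \sqrt{1006}$ ($v = \sqrt{-1006} = i \sqrt{1006} \approx 31.717 i$)
$\sqrt{v + \left(\left(743 - 728\right) - 1725\right)} = \sqrt{i \sqrt{1006} + \left(\left(743 - 728\right) - 1725\right)} = \sqrt{i \sqrt{1006} + \left(15 - 1725\right)} = \sqrt{i \sqrt{1006} - 1710} = \sqrt{-1710 + i \sqrt{1006}}$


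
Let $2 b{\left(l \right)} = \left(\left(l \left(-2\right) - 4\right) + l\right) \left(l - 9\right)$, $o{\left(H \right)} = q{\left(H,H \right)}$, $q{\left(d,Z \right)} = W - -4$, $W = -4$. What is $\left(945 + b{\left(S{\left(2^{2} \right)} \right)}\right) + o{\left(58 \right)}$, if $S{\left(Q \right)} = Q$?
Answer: $965$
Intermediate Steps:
$q{\left(d,Z \right)} = 0$ ($q{\left(d,Z \right)} = -4 - -4 = -4 + 4 = 0$)
$o{\left(H \right)} = 0$
$b{\left(l \right)} = \frac{\left(-9 + l\right) \left(-4 - l\right)}{2}$ ($b{\left(l \right)} = \frac{\left(\left(l \left(-2\right) - 4\right) + l\right) \left(l - 9\right)}{2} = \frac{\left(\left(- 2 l - 4\right) + l\right) \left(-9 + l\right)}{2} = \frac{\left(\left(-4 - 2 l\right) + l\right) \left(-9 + l\right)}{2} = \frac{\left(-4 - l\right) \left(-9 + l\right)}{2} = \frac{\left(-9 + l\right) \left(-4 - l\right)}{2}$)
$\left(945 + b{\left(S{\left(2^{2} \right)} \right)}\right) + o{\left(58 \right)} = \left(945 + \left(18 - \frac{\left(2^{2}\right)^{2}}{2} + \frac{5 \cdot 2^{2}}{2}\right)\right) + 0 = \left(945 + \left(18 - \frac{4^{2}}{2} + \frac{5}{2} \cdot 4\right)\right) + 0 = \left(945 + \left(18 - 8 + 10\right)\right) + 0 = \left(945 + 20\right) + 0 = 965 + 0 = 965$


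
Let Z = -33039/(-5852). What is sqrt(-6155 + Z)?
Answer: I*sqrt(52647548723)/2926 ≈ 78.418*I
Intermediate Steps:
Z = 33039/5852 (Z = -33039*(-1/5852) = 33039/5852 ≈ 5.6458)
sqrt(-6155 + Z) = sqrt(-6155 + 33039/5852) = sqrt(-35986021/5852) = I*sqrt(52647548723)/2926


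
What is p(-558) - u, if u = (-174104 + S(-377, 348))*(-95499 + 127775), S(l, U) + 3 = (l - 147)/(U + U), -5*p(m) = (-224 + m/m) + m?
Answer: 2444483364757/435 ≈ 5.6195e+9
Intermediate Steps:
p(m) = 223/5 - m/5 (p(m) = -((-224 + m/m) + m)/5 = -((-224 + 1) + m)/5 = -(-223 + m)/5 = 223/5 - m/5)
S(l, U) = -3 + (-147 + l)/(2*U) (S(l, U) = -3 + (l - 147)/(U + U) = -3 + (-147 + l)/((2*U)) = -3 + (-147 + l)*(1/(2*U)) = -3 + (-147 + l)/(2*U))
u = -488896659362/87 (u = (-174104 + (½)*(-147 - 377 - 6*348)/348)*(-95499 + 127775) = (-174104 + (½)*(1/348)*(-147 - 377 - 2088))*32276 = (-174104 + (½)*(1/348)*(-2612))*32276 = (-174104 - 653/174)*32276 = -30294749/174*32276 = -488896659362/87 ≈ -5.6195e+9)
p(-558) - u = (223/5 - ⅕*(-558)) - 1*(-488896659362/87) = (223/5 + 558/5) + 488896659362/87 = 781/5 + 488896659362/87 = 2444483364757/435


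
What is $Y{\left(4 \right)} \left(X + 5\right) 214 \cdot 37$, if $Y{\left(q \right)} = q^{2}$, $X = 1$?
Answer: $760128$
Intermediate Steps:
$Y{\left(4 \right)} \left(X + 5\right) 214 \cdot 37 = 4^{2} \left(1 + 5\right) 214 \cdot 37 = 16 \cdot 6 \cdot 214 \cdot 37 = 96 \cdot 214 \cdot 37 = 20544 \cdot 37 = 760128$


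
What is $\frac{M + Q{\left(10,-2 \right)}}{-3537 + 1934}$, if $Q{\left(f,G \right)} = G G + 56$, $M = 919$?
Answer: $- \frac{979}{1603} \approx -0.61073$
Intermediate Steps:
$Q{\left(f,G \right)} = 56 + G^{2}$ ($Q{\left(f,G \right)} = G^{2} + 56 = 56 + G^{2}$)
$\frac{M + Q{\left(10,-2 \right)}}{-3537 + 1934} = \frac{919 + \left(56 + \left(-2\right)^{2}\right)}{-3537 + 1934} = \frac{919 + \left(56 + 4\right)}{-1603} = \left(919 + 60\right) \left(- \frac{1}{1603}\right) = 979 \left(- \frac{1}{1603}\right) = - \frac{979}{1603}$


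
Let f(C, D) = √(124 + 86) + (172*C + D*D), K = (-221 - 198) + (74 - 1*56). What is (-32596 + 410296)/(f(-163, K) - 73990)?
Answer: 4439863500/690900083 - 75540*√210/690900083 ≈ 6.4246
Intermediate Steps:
K = -401 (K = -419 + (74 - 56) = -419 + 18 = -401)
f(C, D) = √210 + D² + 172*C (f(C, D) = √210 + (172*C + D²) = √210 + (D² + 172*C) = √210 + D² + 172*C)
(-32596 + 410296)/(f(-163, K) - 73990) = (-32596 + 410296)/((√210 + (-401)² + 172*(-163)) - 73990) = 377700/((√210 + 160801 - 28036) - 73990) = 377700/((132765 + √210) - 73990) = 377700/(58775 + √210)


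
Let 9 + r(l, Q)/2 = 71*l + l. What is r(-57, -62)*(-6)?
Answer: 49356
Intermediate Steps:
r(l, Q) = -18 + 144*l (r(l, Q) = -18 + 2*(71*l + l) = -18 + 2*(72*l) = -18 + 144*l)
r(-57, -62)*(-6) = (-18 + 144*(-57))*(-6) = (-18 - 8208)*(-6) = -8226*(-6) = 49356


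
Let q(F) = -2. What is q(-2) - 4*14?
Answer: -58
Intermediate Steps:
q(-2) - 4*14 = -2 - 4*14 = -2 - 56 = -58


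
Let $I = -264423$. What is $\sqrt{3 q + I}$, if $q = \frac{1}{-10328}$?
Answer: $\frac{3 i \sqrt{783482294306}}{5164} \approx 514.22 i$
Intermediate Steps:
$q = - \frac{1}{10328} \approx -9.6824 \cdot 10^{-5}$
$\sqrt{3 q + I} = \sqrt{3 \left(- \frac{1}{10328}\right) - 264423} = \sqrt{- \frac{3}{10328} - 264423} = \sqrt{- \frac{2730960747}{10328}} = \frac{3 i \sqrt{783482294306}}{5164}$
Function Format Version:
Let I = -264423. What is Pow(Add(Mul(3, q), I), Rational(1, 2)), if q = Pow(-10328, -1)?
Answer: Mul(Rational(3, 5164), I, Pow(783482294306, Rational(1, 2))) ≈ Mul(514.22, I)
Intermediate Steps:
q = Rational(-1, 10328) ≈ -9.6824e-5
Pow(Add(Mul(3, q), I), Rational(1, 2)) = Pow(Add(Mul(3, Rational(-1, 10328)), -264423), Rational(1, 2)) = Pow(Add(Rational(-3, 10328), -264423), Rational(1, 2)) = Pow(Rational(-2730960747, 10328), Rational(1, 2)) = Mul(Rational(3, 5164), I, Pow(783482294306, Rational(1, 2)))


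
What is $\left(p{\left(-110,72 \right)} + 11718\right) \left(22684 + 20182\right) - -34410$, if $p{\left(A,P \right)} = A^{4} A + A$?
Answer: $-690360718977062$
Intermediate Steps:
$p{\left(A,P \right)} = A + A^{5}$ ($p{\left(A,P \right)} = A^{5} + A = A + A^{5}$)
$\left(p{\left(-110,72 \right)} + 11718\right) \left(22684 + 20182\right) - -34410 = \left(\left(-110 + \left(-110\right)^{5}\right) + 11718\right) \left(22684 + 20182\right) - -34410 = \left(\left(-110 - 16105100000\right) + 11718\right) 42866 + 34410 = \left(-16105100110 + 11718\right) 42866 + 34410 = \left(-16105088392\right) 42866 + 34410 = -690360719011472 + 34410 = -690360718977062$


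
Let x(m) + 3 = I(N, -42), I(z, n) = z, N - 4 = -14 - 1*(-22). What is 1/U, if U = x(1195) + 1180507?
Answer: 1/1180516 ≈ 8.4709e-7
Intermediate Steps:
N = 12 (N = 4 + (-14 - 1*(-22)) = 4 + (-14 + 22) = 4 + 8 = 12)
x(m) = 9 (x(m) = -3 + 12 = 9)
U = 1180516 (U = 9 + 1180507 = 1180516)
1/U = 1/1180516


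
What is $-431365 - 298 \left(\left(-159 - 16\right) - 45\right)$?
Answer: $-365805$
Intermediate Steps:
$-431365 - 298 \left(\left(-159 - 16\right) - 45\right) = -431365 - 298 \left(-175 - 45\right) = -431365 - 298 \left(-220\right) = -431365 - -65560 = -431365 + 65560 = -365805$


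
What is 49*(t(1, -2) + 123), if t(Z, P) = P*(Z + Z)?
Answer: 5831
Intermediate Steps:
t(Z, P) = 2*P*Z (t(Z, P) = P*(2*Z) = 2*P*Z)
49*(t(1, -2) + 123) = 49*(2*(-2)*1 + 123) = 49*(-4 + 123) = 49*119 = 5831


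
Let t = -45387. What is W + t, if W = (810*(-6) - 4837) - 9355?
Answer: -64439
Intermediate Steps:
W = -19052 (W = (-4860 - 4837) - 9355 = -9697 - 9355 = -19052)
W + t = -19052 - 45387 = -64439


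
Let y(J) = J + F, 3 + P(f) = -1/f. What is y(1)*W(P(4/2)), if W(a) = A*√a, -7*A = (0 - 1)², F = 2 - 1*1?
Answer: -I*√14/7 ≈ -0.53452*I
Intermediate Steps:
F = 1 (F = 2 - 1 = 1)
A = -⅐ (A = -(0 - 1)²/7 = -⅐*(-1)² = -⅐*1 = -⅐ ≈ -0.14286)
P(f) = -3 - 1/f
W(a) = -√a/7
y(J) = 1 + J (y(J) = J + 1 = 1 + J)
y(1)*W(P(4/2)) = (1 + 1)*(-√(-3 - 1/(4/2))/7) = 2*(-√(-3 - 1/(4*(½)))/7) = 2*(-√(-3 - 1/2)/7) = 2*(-√(-3 - 1*½)/7) = 2*(-√(-3 - ½)/7) = 2*(-I*√14/14) = -I*√14/7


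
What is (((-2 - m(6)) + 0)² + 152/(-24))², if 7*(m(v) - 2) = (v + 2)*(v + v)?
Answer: 2042768809/21609 ≈ 94533.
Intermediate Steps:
m(v) = 2 + 2*v*(2 + v)/7 (m(v) = 2 + ((v + 2)*(v + v))/7 = 2 + ((2 + v)*(2*v))/7 = 2 + (2*v*(2 + v))/7 = 2 + 2*v*(2 + v)/7)
(((-2 - m(6)) + 0)² + 152/(-24))² = (((-2 - (2 + (2/7)*6² + (4/7)*6)) + 0)² + 152/(-24))² = (((-2 - (2 + (2/7)*36 + 24/7)) + 0)² + 152*(-1/24))² = (((-2 - (2 + 72/7 + 24/7)) + 0)² - 19/3)² = (((-2 - 1*110/7) + 0)² - 19/3)² = (((-2 - 110/7) + 0)² - 19/3)² = ((-124/7 + 0)² - 19/3)² = ((-124/7)² - 19/3)² = (15376/49 - 19/3)² = (45197/147)² = 2042768809/21609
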